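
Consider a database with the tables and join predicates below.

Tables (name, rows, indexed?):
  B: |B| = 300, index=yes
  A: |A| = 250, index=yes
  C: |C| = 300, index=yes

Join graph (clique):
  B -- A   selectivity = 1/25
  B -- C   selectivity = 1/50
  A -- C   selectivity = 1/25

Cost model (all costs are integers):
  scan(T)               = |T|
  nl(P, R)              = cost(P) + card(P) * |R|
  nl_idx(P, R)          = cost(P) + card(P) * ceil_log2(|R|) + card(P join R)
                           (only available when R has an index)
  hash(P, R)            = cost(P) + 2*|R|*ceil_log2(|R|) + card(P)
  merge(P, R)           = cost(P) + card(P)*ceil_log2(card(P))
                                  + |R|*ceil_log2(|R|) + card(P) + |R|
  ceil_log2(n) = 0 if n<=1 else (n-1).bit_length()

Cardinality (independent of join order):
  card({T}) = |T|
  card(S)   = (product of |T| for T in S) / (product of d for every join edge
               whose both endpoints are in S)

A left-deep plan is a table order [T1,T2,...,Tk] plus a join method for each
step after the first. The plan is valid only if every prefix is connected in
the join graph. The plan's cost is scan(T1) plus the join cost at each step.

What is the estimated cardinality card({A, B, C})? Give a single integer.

720

Tables in S: A(250), B(300), C(300)
Edges inside S: B-A(d=25), B-C(d=50), A-C(d=25)
numerator = 250 * 300 * 300 = 22500000
denominator = 25 * 50 * 25 = 31250
card(S) = 22500000 / 31250 = 720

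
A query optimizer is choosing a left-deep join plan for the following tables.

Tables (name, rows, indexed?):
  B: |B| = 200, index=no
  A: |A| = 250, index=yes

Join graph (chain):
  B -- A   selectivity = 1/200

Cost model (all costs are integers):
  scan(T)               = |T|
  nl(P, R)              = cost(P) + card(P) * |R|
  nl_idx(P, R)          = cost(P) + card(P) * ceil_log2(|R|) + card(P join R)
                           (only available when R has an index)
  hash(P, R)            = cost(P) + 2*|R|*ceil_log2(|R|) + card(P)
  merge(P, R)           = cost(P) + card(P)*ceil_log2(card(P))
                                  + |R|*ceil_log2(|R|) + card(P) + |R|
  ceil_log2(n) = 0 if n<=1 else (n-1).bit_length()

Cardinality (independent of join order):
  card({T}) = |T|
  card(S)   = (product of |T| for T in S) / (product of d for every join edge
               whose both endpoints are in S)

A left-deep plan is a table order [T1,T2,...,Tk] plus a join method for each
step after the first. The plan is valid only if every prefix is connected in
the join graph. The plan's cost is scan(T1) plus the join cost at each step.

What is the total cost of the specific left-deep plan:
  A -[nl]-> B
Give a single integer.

50250

step 1: scan A: cost=250, card=250
step 2: join B via nl
    card(P join B) = 250*200/(200) = 250
    cost = 250 + 250*200 = 50250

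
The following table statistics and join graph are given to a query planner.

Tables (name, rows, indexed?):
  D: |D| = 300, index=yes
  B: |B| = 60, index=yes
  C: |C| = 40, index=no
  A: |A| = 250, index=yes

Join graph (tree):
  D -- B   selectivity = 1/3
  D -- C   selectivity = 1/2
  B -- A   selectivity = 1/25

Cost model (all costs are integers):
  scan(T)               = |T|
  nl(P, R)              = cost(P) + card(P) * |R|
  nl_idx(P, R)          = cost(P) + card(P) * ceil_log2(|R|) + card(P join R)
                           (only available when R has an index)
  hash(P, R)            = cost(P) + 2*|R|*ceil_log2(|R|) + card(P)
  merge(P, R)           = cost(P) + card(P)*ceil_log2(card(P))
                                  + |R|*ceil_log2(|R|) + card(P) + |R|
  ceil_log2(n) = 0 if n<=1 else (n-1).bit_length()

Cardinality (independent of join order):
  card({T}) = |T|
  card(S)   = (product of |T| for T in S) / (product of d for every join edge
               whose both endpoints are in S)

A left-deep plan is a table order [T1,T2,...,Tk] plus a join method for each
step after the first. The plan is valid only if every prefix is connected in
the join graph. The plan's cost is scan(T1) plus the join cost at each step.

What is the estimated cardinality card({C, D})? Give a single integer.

Tables in S: C(40), D(300)
Edges inside S: D-C(d=2)
numerator = 40 * 300 = 12000
denominator = 2 = 2
card(S) = 12000 / 2 = 6000

6000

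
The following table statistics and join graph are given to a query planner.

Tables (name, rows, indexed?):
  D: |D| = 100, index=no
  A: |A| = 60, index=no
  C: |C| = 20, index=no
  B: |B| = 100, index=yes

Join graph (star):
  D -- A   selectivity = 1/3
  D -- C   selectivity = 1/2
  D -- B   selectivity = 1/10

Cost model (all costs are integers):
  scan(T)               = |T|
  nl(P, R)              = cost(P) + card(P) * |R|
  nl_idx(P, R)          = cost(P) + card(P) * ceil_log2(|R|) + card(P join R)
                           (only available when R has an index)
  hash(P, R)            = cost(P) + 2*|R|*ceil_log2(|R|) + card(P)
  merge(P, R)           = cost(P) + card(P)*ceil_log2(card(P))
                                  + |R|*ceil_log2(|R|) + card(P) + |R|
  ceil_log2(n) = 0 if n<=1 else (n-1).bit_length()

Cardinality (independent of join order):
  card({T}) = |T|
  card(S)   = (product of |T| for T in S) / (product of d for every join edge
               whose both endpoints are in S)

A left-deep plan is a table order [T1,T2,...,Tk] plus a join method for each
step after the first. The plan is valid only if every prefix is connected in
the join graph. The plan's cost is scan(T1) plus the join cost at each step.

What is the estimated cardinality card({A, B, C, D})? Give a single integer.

200000

Tables in S: A(60), B(100), C(20), D(100)
Edges inside S: D-A(d=3), D-C(d=2), D-B(d=10)
numerator = 60 * 100 * 20 * 100 = 12000000
denominator = 3 * 2 * 10 = 60
card(S) = 12000000 / 60 = 200000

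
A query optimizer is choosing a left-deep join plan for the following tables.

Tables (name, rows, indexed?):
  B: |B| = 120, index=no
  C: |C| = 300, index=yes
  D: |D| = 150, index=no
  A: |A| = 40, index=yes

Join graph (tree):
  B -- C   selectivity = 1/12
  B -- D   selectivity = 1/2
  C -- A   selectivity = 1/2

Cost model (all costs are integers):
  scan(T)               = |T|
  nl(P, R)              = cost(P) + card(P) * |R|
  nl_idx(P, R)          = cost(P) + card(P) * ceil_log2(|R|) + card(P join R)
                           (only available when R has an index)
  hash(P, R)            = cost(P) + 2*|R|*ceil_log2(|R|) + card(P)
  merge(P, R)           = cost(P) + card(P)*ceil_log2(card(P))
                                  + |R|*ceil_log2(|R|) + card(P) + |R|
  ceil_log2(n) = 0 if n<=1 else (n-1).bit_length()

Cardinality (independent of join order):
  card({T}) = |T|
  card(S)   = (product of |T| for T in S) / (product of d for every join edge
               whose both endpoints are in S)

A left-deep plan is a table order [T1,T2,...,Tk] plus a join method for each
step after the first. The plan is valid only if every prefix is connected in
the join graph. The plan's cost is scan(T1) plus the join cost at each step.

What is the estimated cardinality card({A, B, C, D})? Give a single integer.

Tables in S: A(40), B(120), C(300), D(150)
Edges inside S: B-C(d=12), B-D(d=2), C-A(d=2)
numerator = 40 * 120 * 300 * 150 = 216000000
denominator = 12 * 2 * 2 = 48
card(S) = 216000000 / 48 = 4500000

4500000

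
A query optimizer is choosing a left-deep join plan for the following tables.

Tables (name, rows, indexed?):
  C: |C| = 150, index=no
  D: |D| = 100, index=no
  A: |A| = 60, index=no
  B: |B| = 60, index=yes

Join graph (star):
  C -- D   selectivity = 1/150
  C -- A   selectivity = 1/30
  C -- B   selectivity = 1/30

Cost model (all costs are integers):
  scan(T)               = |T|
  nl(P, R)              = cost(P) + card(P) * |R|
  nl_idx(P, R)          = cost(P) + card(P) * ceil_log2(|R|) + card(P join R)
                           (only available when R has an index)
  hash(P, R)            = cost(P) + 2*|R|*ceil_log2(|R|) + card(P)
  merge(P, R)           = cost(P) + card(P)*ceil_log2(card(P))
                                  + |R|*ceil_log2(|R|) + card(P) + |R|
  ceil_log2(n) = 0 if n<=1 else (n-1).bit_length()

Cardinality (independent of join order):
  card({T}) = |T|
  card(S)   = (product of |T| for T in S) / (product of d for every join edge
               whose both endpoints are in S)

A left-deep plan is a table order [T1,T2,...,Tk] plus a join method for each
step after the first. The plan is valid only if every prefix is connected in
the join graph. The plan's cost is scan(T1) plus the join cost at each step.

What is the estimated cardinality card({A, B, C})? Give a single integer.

Tables in S: A(60), B(60), C(150)
Edges inside S: C-A(d=30), C-B(d=30)
numerator = 60 * 60 * 150 = 540000
denominator = 30 * 30 = 900
card(S) = 540000 / 900 = 600

600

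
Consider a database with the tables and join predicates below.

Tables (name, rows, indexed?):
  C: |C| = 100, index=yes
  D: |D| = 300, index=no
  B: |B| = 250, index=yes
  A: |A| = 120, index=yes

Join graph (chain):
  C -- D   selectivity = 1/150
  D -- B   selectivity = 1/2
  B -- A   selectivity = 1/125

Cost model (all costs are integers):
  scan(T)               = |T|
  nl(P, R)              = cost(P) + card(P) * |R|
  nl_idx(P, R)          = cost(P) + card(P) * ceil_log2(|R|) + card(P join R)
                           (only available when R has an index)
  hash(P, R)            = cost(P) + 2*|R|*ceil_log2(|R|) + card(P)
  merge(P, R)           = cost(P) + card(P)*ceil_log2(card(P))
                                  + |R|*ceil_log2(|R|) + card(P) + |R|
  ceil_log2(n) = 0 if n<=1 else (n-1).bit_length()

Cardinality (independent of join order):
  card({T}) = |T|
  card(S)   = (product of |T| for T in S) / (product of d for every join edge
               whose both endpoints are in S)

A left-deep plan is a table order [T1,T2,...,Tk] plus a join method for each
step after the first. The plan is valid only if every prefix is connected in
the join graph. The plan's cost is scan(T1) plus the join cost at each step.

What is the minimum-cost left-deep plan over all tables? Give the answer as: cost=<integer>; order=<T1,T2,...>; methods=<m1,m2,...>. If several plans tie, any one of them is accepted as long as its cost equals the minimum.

Selinger DP (subsets sized 1..n):
  {C}: scan cost=100, card=100
  {D}: scan cost=300, card=300
  {B}: scan cost=250, card=250
  {A}: scan cost=120, card=120
  {CD}: card=200; try (C,hash)→2000, (C,nl_idx)→2600, (D,merge)→3900, (C,merge)→4100, (D,hash)→5600, (D,nl)→30100 …(+1); best=2000 via (C,hash)
  {BD}: card=37500; try (B,hash)→4600, (D,merge)→5500, (B,merge)→5550, (D,hash)→5900, (B,nl_idx)→40200, (D,nl)→75250 …(+1); best=4600 via (B,hash)
  {AB}: card=240; try (B,nl_idx)→1320, (A,hash)→2180, (A,nl_idx)→2240, (B,merge)→3330, (A,merge)→3460, (B,hash)→4240 …(+2); best=1320 via (B,nl_idx)
  {BCD}: card=25000; try (B,merge)→6050, (B,hash)→6200, (B,nl_idx)→28600, (C,hash)→43500, (B,nl)→52000, (C,nl_idx)→292100 …(+2); best=6050 via (B,merge)
  {ABD}: card=36000; try (D,merge)→6480, (D,hash)→6960, (A,hash)→43780, (D,nl)→73320, (A,nl_idx)→303100, (A,merge)→643060 …(+1); best=6480 via (D,merge)
  {ABCD}: card=24000; try (A,hash)→32730, (C,hash)→43880, (A,nl_idx)→205050, (C,nl_idx)→282480, (A,merge)→407010, (C,merge)→619280 …(+2); best=32730 via (A,hash)

cost=32730; order=D,C,B,A; methods=hash,merge,hash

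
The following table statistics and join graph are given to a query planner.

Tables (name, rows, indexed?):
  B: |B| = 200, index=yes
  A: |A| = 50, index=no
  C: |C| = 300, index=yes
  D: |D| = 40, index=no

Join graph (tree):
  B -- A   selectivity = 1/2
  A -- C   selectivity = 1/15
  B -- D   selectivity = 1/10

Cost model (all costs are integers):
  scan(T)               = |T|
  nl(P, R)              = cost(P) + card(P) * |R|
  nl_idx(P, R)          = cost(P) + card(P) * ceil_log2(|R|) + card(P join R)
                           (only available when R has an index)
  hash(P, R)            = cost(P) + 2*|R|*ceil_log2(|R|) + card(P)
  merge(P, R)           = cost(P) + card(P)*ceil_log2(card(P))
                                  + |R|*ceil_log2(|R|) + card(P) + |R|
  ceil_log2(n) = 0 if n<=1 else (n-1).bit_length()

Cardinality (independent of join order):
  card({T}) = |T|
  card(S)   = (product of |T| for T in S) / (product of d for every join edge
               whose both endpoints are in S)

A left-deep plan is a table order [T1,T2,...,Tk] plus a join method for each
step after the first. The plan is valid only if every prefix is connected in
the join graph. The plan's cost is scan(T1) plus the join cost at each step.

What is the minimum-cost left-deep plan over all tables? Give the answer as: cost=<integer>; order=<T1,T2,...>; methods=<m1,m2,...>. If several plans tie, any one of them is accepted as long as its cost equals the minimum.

cost=27680; order=B,D,A,C; methods=hash,hash,hash

Selinger DP (subsets sized 1..n):
  {B}: scan cost=200, card=200
  {A}: scan cost=50, card=50
  {C}: scan cost=300, card=300
  {D}: scan cost=40, card=40
  {AB}: card=5000; try (A,hash)→1000, (B,merge)→2200, (A,merge)→2350, (B,hash)→3300, (B,nl_idx)→5450, (B,nl)→10050 …(+1); best=1000 via (A,hash)
  {BD}: card=800; try (D,hash)→880, (B,nl_idx)→1160, (B,merge)→2120, (D,merge)→2280, (B,hash)→3280, (B,nl)→8040 …(+1); best=880 via (D,hash)
  {AC}: card=1000; try (A,hash)→1200, (C,nl_idx)→1500, (C,merge)→3400, (A,merge)→3650, (C,hash)→5500, (C,nl)→15050 …(+1); best=1200 via (A,hash)
  {ABC}: card=100000; try (B,hash)→5400, (C,hash)→11400, (B,merge)→14000, (C,merge)→74000, (B,nl_idx)→109200, (C,nl_idx)→146000 …(+2); best=5400 via (B,hash)
  {ABD}: card=20000; try (A,hash)→2280, (D,hash)→6480, (A,merge)→10030, (A,nl)→40880, (D,merge)→71280, (D,nl)→201000; best=2280 via (A,hash)
  {ABCD}: card=400000; try (C,hash)→27680, (D,hash)→105880, (C,merge)→325280, (C,nl_idx)→582280, (D,merge)→1805680, (D,nl)→4005400 …(+1); best=27680 via (C,hash)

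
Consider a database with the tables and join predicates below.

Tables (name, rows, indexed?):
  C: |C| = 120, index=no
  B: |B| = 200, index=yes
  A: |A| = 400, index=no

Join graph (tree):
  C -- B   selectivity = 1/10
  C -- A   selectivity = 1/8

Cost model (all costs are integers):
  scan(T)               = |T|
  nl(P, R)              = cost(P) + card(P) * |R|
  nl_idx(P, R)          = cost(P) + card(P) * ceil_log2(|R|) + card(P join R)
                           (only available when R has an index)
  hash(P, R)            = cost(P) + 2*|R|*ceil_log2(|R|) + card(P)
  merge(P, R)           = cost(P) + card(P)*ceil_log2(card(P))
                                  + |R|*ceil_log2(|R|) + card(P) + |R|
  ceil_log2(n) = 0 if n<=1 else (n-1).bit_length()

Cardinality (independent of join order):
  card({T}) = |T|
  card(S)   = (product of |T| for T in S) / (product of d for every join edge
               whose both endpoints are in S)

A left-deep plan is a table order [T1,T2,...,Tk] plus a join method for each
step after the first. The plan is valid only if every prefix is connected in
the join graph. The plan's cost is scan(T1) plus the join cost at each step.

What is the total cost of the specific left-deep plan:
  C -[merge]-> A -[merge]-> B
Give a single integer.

step 1: scan C: cost=120, card=120
step 2: join A via merge
    card(P join A) = 120*400/(8) = 6000
    cost = 120 + 120*7 + 400*9 + 120 + 400 = 5080
step 3: join B via merge
    card(P join B) = 6000*200/(10) = 120000
    cost = 5080 + 6000*13 + 200*8 + 6000 + 200 = 90880

90880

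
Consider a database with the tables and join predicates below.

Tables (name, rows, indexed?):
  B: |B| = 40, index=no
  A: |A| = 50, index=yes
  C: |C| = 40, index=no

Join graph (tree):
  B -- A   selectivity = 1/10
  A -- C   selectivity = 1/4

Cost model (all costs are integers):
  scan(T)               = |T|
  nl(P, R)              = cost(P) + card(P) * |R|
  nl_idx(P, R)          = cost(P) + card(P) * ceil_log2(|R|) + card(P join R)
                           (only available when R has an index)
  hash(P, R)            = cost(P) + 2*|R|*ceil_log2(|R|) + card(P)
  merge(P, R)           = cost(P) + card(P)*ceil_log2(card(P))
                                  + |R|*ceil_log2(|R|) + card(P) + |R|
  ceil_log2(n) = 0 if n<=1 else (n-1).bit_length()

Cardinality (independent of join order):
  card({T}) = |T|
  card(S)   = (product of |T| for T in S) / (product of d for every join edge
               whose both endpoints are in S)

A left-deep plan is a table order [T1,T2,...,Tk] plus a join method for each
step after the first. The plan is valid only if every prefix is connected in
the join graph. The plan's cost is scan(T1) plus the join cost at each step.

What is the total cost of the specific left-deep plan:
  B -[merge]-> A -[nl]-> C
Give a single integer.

8670

step 1: scan B: cost=40, card=40
step 2: join A via merge
    card(P join A) = 40*50/(10) = 200
    cost = 40 + 40*6 + 50*6 + 40 + 50 = 670
step 3: join C via nl
    card(P join C) = 200*40/(4) = 2000
    cost = 670 + 200*40 = 8670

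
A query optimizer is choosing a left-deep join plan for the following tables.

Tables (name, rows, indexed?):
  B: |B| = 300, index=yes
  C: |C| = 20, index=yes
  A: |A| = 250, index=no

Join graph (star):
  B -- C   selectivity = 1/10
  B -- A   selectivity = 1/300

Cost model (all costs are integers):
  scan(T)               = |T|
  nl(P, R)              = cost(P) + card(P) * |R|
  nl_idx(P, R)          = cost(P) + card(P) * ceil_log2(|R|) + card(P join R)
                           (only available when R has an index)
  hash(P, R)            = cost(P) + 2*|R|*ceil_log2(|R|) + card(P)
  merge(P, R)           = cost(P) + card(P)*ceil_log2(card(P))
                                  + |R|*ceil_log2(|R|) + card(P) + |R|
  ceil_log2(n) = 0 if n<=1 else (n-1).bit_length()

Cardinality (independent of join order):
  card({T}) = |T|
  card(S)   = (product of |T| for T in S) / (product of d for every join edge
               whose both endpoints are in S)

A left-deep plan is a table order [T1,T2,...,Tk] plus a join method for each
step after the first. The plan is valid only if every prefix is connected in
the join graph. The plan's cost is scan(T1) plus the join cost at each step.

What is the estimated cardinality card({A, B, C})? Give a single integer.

Tables in S: A(250), B(300), C(20)
Edges inside S: B-C(d=10), B-A(d=300)
numerator = 250 * 300 * 20 = 1500000
denominator = 10 * 300 = 3000
card(S) = 1500000 / 3000 = 500

500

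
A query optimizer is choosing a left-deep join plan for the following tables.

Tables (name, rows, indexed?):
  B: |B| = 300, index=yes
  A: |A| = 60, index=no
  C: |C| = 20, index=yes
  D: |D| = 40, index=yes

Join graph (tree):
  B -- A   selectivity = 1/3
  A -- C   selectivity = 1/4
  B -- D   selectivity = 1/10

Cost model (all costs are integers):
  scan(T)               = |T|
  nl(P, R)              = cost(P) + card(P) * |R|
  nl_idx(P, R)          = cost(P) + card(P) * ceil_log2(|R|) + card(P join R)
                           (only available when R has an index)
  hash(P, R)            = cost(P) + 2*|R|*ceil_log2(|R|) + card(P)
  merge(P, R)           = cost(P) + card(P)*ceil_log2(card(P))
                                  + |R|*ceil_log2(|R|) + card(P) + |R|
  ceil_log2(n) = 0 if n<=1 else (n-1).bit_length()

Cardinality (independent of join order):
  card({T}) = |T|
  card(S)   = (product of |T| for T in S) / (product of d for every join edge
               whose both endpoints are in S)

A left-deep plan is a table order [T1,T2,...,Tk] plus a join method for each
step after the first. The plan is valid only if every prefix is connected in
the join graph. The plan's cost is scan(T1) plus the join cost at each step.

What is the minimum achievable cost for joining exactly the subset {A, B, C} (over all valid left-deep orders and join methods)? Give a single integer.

6020

Selinger DP over subsets of {A,B,C}:
  {B}: scan cost=300, card=300
  {A}: scan cost=60, card=60
  {C}: scan cost=20, card=20
  {AB}: card=6000; try (A,hash)→1320, (B,merge)→3480, (A,merge)→3720, (B,hash)→5520, (B,nl_idx)→6600, (B,nl)→18060 …(+1); best=1320 via (A,hash)
  {AC}: card=300; try (C,hash)→320, (A,merge)→560, (C,merge)→600, (C,nl_idx)→660, (A,hash)→760, (A,nl)→1220 …(+1); best=320 via (C,hash)
  {ABC}: card=30000; try (B,hash)→6020, (B,merge)→6320, (C,hash)→7520, (B,nl_idx)→33020, (C,nl_idx)→61320, (C,merge)→85440 …(+2); best=6020 via (B,hash)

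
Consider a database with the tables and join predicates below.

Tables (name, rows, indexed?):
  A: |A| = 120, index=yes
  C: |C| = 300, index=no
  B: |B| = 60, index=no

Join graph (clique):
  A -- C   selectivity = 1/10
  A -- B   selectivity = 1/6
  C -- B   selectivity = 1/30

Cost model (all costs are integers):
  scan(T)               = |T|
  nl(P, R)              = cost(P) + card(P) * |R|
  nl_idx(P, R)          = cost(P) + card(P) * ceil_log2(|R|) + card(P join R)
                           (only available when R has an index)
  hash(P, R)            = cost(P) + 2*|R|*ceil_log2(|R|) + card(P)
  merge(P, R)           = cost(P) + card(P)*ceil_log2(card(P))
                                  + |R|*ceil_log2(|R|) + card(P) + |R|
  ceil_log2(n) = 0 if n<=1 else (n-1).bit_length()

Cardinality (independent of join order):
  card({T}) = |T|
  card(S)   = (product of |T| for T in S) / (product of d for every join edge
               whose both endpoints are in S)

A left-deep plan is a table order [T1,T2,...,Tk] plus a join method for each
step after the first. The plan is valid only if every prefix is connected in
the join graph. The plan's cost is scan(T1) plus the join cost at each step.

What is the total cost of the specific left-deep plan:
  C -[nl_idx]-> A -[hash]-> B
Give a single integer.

step 1: scan C: cost=300, card=300
step 2: join A via nl_idx
    card(P join A) = 300*120/(10) = 3600
    cost = 300 + 300*7 + 3600 = 6000
step 3: join B via hash
    card(P join B) = 3600*60/(6*30) = 1200
    cost = 6000 + 2*60*6 + 3600 = 10320

10320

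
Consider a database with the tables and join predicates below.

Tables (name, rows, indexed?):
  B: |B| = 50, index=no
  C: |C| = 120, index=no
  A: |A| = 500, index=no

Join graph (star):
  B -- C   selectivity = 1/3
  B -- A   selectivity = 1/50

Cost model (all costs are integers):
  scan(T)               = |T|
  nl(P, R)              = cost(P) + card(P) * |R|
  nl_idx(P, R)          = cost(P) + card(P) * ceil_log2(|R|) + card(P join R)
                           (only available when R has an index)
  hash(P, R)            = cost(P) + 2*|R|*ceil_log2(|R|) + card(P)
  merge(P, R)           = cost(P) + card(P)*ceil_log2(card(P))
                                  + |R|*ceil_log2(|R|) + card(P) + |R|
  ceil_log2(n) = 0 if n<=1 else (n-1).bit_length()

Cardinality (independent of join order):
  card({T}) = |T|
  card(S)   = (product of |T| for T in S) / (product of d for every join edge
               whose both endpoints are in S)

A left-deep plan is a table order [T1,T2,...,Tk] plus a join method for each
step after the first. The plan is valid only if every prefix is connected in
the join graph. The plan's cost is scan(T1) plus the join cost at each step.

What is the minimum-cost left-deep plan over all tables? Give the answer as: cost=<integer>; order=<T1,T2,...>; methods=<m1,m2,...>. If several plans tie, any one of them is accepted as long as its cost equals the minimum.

cost=3780; order=A,B,C; methods=hash,hash

Selinger DP (subsets sized 1..n):
  {B}: scan cost=50, card=50
  {C}: scan cost=120, card=120
  {A}: scan cost=500, card=500
  {BC}: card=2000; try (B,hash)→840, (C,merge)→1360, (B,merge)→1430, (C,hash)→1780, (C,nl)→6050, (B,nl)→6120; best=840 via (B,hash)
  {AB}: card=500; try (B,hash)→1600, (A,merge)→5400, (B,merge)→5850, (A,hash)→9100, (A,nl)→25050, (B,nl)→25500; best=1600 via (B,hash)
  {ABC}: card=20000; try (C,hash)→3780, (C,merge)→7560, (A,hash)→11840, (A,merge)→29840, (C,nl)→61600, (A,nl)→1000840; best=3780 via (C,hash)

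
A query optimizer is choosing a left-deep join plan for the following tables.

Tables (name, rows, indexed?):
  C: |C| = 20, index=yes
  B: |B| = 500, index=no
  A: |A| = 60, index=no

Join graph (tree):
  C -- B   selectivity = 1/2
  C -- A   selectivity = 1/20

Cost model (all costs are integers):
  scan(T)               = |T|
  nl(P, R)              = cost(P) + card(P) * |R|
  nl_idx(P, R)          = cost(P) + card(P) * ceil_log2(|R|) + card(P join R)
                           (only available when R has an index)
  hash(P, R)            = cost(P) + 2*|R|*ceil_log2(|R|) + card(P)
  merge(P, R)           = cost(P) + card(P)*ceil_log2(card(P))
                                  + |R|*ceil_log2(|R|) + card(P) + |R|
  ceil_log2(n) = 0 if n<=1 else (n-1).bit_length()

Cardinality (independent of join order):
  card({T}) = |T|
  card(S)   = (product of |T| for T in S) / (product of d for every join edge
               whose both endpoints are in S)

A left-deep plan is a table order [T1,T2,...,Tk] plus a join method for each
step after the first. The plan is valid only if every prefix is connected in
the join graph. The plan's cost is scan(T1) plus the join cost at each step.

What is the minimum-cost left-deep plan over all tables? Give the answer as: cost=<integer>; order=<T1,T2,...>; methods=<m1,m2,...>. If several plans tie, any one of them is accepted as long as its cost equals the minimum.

cost=5740; order=A,C,B; methods=hash,merge

Selinger DP (subsets sized 1..n):
  {C}: scan cost=20, card=20
  {B}: scan cost=500, card=500
  {A}: scan cost=60, card=60
  {BC}: card=5000; try (C,hash)→1200, (B,merge)→5140, (C,merge)→5620, (C,nl_idx)→8000, (B,hash)→9040, (B,nl)→10020 …(+1); best=1200 via (C,hash)
  {AC}: card=60; try (C,hash)→320, (C,nl_idx)→420, (A,merge)→560, (C,merge)→600, (A,hash)→760, (A,nl)→1220 …(+1); best=320 via (C,hash)
  {ABC}: card=15000; try (B,merge)→5740, (A,hash)→6920, (B,hash)→9380, (B,nl)→30320, (A,merge)→71620, (A,nl)→301200; best=5740 via (B,merge)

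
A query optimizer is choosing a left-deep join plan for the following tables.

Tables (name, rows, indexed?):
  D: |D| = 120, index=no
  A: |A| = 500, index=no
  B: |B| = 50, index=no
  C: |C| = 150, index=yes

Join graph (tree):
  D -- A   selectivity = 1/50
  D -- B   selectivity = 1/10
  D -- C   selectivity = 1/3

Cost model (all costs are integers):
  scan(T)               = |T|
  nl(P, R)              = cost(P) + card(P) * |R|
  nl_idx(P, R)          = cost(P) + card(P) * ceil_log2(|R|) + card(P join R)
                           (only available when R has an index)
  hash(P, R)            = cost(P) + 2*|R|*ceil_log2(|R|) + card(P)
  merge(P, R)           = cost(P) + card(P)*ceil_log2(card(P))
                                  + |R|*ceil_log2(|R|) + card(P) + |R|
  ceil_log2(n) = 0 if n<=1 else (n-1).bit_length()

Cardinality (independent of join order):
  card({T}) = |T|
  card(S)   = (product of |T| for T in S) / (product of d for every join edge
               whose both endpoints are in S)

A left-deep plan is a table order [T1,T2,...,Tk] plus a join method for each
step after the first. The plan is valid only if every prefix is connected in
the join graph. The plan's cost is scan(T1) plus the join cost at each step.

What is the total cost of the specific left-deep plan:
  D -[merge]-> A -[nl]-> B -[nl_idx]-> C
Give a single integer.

step 1: scan D: cost=120, card=120
step 2: join A via merge
    card(P join A) = 120*500/(50) = 1200
    cost = 120 + 120*7 + 500*9 + 120 + 500 = 6080
step 3: join B via nl
    card(P join B) = 1200*50/(10) = 6000
    cost = 6080 + 1200*50 = 66080
step 4: join C via nl_idx
    card(P join C) = 6000*150/(3) = 300000
    cost = 66080 + 6000*8 + 300000 = 414080

414080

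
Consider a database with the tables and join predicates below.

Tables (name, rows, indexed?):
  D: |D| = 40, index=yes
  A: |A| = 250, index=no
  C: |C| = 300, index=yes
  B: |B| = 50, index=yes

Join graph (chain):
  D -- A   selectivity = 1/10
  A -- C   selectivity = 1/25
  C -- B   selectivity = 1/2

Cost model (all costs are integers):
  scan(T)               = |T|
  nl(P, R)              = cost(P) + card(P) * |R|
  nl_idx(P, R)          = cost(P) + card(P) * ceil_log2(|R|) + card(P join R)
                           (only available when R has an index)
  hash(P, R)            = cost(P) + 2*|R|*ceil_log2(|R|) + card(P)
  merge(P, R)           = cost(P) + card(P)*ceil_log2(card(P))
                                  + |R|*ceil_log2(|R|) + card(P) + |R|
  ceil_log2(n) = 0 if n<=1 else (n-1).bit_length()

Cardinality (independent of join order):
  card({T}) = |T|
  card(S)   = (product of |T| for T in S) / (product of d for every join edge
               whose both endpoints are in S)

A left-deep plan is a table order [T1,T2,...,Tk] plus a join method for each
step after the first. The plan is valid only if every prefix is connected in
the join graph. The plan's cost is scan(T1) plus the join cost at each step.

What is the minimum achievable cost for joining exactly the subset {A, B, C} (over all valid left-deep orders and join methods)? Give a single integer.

8200

Selinger DP over subsets of {A,B,C}:
  {A}: scan cost=250, card=250
  {C}: scan cost=300, card=300
  {B}: scan cost=50, card=50
  {AC}: card=3000; try (A,hash)→4600, (C,merge)→5500, (C,nl_idx)→5500, (A,merge)→5550, (C,hash)→5900, (C,nl)→75250 …(+1); best=4600 via (A,hash)
  {BC}: card=7500; try (B,hash)→1200, (C,merge)→3400, (B,merge)→3650, (C,hash)→5500, (C,nl_idx)→8000, (B,nl_idx)→9600 …(+2); best=1200 via (B,hash)
  {ABC}: card=75000; try (B,hash)→8200, (A,hash)→12700, (B,merge)→43950, (B,nl_idx)→97600, (A,merge)→108450, (B,nl)→154600 …(+1); best=8200 via (B,hash)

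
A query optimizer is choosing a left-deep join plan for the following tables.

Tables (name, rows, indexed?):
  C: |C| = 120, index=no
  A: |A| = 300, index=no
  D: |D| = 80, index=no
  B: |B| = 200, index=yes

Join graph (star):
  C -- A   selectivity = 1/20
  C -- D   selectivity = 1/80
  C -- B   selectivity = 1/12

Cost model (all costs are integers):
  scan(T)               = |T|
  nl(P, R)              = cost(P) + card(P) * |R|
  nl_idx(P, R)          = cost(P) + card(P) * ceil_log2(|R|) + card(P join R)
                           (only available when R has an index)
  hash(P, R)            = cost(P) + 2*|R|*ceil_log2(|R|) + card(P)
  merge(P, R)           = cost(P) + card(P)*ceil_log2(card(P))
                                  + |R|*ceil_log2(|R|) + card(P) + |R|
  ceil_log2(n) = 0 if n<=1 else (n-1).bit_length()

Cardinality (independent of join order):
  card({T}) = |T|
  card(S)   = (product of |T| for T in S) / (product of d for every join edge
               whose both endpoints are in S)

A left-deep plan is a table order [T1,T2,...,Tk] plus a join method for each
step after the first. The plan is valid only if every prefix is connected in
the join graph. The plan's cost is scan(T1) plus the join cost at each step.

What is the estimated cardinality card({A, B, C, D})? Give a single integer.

Tables in S: A(300), B(200), C(120), D(80)
Edges inside S: C-A(d=20), C-D(d=80), C-B(d=12)
numerator = 300 * 200 * 120 * 80 = 576000000
denominator = 20 * 80 * 12 = 19200
card(S) = 576000000 / 19200 = 30000

30000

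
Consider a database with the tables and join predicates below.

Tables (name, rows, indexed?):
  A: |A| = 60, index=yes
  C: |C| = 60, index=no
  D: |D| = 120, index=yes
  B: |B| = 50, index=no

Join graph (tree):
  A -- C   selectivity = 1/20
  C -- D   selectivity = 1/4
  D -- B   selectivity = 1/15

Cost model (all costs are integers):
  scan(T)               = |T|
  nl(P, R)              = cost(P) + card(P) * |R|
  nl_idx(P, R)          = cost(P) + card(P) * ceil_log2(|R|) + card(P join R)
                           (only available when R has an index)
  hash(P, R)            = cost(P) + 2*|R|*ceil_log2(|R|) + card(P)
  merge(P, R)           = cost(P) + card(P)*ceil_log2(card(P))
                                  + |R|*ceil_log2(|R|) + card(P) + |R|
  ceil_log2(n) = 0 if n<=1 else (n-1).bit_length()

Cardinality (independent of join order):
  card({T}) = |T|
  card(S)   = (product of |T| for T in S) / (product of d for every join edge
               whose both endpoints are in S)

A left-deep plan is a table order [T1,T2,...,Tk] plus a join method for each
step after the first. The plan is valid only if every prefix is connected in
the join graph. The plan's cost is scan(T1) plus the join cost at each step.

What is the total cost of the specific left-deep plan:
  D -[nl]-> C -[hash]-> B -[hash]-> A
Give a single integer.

step 1: scan D: cost=120, card=120
step 2: join C via nl
    card(P join C) = 120*60/(4) = 1800
    cost = 120 + 120*60 = 7320
step 3: join B via hash
    card(P join B) = 1800*50/(15) = 6000
    cost = 7320 + 2*50*6 + 1800 = 9720
step 4: join A via hash
    card(P join A) = 6000*60/(20) = 18000
    cost = 9720 + 2*60*6 + 6000 = 16440

16440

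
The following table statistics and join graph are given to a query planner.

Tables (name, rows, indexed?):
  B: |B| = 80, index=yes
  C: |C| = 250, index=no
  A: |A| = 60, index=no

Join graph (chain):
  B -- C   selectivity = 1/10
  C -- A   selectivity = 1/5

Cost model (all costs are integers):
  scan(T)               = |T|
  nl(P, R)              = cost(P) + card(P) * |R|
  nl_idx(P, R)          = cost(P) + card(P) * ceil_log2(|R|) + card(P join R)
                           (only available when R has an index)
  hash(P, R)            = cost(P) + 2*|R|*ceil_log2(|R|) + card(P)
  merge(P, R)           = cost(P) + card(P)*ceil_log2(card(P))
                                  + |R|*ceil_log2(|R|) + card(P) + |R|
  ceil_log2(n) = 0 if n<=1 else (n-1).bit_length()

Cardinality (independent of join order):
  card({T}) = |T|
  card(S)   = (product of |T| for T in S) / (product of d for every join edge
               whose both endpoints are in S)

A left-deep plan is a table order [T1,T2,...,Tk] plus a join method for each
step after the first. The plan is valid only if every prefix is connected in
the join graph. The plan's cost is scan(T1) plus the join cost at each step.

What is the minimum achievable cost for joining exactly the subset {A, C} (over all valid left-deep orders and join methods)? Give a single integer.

Selinger DP over subsets of {A,C}:
  {C}: scan cost=250, card=250
  {A}: scan cost=60, card=60
  {AC}: card=3000; try (A,hash)→1220, (C,merge)→2730, (A,merge)→2920, (C,hash)→4120, (C,nl)→15060, (A,nl)→15250; best=1220 via (A,hash)

1220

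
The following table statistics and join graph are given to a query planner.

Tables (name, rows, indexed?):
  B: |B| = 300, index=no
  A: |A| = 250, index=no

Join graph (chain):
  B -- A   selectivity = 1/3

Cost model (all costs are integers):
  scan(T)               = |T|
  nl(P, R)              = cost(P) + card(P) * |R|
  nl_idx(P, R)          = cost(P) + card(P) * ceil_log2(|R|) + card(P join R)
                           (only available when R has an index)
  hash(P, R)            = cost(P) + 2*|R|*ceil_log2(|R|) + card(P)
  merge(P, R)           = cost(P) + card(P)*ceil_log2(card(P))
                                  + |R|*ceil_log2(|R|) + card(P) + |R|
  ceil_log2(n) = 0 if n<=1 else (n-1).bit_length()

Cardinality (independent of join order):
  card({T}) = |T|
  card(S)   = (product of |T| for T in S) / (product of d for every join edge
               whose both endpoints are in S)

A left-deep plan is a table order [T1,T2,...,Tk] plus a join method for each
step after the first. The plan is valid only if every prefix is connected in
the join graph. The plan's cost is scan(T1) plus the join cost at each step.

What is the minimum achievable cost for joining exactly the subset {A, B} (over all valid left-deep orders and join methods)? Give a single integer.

Selinger DP over subsets of {A,B}:
  {B}: scan cost=300, card=300
  {A}: scan cost=250, card=250
  {AB}: card=25000; try (A,hash)→4600, (B,merge)→5500, (A,merge)→5550, (B,hash)→5900, (B,nl)→75250, (A,nl)→75300; best=4600 via (A,hash)

4600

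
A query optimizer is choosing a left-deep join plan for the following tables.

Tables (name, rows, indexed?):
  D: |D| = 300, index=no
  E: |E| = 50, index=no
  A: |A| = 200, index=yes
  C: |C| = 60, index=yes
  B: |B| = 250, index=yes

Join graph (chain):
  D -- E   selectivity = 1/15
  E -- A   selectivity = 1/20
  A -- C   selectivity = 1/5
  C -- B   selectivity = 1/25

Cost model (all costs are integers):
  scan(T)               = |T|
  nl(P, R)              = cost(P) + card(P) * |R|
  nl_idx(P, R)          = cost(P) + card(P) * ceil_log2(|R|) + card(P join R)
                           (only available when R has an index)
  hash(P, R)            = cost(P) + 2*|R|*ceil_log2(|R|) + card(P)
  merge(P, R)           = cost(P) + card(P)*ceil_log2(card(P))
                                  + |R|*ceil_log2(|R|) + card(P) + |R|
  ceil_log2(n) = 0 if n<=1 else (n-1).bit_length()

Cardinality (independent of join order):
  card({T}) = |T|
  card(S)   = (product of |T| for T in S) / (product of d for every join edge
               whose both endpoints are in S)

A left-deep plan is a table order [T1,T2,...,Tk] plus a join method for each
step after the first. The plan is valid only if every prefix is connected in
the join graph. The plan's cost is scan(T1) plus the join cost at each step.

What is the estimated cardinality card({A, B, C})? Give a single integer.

24000

Tables in S: A(200), B(250), C(60)
Edges inside S: A-C(d=5), C-B(d=25)
numerator = 200 * 250 * 60 = 3000000
denominator = 5 * 25 = 125
card(S) = 3000000 / 125 = 24000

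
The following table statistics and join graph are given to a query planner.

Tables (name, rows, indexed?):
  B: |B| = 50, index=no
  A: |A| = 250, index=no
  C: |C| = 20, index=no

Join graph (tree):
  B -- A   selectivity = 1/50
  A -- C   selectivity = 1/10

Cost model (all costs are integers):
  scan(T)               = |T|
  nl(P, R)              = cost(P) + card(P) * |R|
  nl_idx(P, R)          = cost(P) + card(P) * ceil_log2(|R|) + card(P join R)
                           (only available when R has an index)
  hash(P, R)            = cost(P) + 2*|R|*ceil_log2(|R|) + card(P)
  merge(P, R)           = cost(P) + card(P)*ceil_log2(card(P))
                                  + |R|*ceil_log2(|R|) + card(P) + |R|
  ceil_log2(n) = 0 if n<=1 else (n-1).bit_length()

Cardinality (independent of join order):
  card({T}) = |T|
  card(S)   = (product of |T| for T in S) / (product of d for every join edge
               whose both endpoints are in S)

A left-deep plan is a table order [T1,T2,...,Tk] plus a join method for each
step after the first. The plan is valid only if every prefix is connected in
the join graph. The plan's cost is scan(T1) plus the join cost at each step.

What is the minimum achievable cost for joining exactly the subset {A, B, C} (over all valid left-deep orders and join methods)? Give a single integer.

1550

Selinger DP over subsets of {A,B,C}:
  {B}: scan cost=50, card=50
  {A}: scan cost=250, card=250
  {C}: scan cost=20, card=20
  {AB}: card=250; try (B,hash)→1100, (A,merge)→2650, (B,merge)→2850, (A,hash)→4100, (A,nl)→12550, (B,nl)→12750; best=1100 via (B,hash)
  {AC}: card=500; try (C,hash)→700, (A,merge)→2390, (C,merge)→2620, (A,hash)→4040, (A,nl)→5020, (C,nl)→5250; best=700 via (C,hash)
  {ABC}: card=500; try (C,hash)→1550, (B,hash)→1800, (C,merge)→3470, (B,merge)→6050, (C,nl)→6100, (B,nl)→25700; best=1550 via (C,hash)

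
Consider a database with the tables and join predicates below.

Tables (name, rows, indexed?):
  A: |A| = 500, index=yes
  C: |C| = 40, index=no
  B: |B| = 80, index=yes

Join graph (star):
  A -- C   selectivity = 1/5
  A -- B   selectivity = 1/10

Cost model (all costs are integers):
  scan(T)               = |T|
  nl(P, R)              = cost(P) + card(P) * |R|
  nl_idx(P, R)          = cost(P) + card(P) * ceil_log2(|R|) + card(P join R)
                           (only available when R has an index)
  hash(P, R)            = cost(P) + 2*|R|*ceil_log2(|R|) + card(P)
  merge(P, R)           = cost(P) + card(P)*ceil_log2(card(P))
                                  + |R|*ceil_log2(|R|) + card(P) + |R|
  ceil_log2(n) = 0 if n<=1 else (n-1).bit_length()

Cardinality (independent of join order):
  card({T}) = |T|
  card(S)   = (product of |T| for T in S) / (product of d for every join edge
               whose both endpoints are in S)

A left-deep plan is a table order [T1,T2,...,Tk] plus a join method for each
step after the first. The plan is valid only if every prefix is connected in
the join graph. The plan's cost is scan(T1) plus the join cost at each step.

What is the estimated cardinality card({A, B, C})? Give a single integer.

32000

Tables in S: A(500), B(80), C(40)
Edges inside S: A-C(d=5), A-B(d=10)
numerator = 500 * 80 * 40 = 1600000
denominator = 5 * 10 = 50
card(S) = 1600000 / 50 = 32000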